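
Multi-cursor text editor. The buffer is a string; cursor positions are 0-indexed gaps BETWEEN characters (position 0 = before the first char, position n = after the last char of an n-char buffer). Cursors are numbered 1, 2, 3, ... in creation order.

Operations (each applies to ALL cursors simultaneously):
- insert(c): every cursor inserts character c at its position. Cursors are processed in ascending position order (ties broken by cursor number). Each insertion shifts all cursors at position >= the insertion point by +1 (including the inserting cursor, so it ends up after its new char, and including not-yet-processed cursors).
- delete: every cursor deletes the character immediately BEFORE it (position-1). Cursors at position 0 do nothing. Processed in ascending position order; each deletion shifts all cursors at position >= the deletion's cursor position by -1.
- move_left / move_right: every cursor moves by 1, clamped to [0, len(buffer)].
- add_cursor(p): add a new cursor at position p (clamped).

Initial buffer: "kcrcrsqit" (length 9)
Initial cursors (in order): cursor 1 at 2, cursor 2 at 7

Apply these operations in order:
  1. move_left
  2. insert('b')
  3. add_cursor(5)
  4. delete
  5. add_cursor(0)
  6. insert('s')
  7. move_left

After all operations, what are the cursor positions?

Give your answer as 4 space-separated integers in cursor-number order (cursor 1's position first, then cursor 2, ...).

After op 1 (move_left): buffer="kcrcrsqit" (len 9), cursors c1@1 c2@6, authorship .........
After op 2 (insert('b')): buffer="kbcrcrsbqit" (len 11), cursors c1@2 c2@8, authorship .1.....2...
After op 3 (add_cursor(5)): buffer="kbcrcrsbqit" (len 11), cursors c1@2 c3@5 c2@8, authorship .1.....2...
After op 4 (delete): buffer="kcrrsqit" (len 8), cursors c1@1 c3@3 c2@5, authorship ........
After op 5 (add_cursor(0)): buffer="kcrrsqit" (len 8), cursors c4@0 c1@1 c3@3 c2@5, authorship ........
After op 6 (insert('s')): buffer="skscrsrssqit" (len 12), cursors c4@1 c1@3 c3@6 c2@9, authorship 4.1..3..2...
After op 7 (move_left): buffer="skscrsrssqit" (len 12), cursors c4@0 c1@2 c3@5 c2@8, authorship 4.1..3..2...

Answer: 2 8 5 0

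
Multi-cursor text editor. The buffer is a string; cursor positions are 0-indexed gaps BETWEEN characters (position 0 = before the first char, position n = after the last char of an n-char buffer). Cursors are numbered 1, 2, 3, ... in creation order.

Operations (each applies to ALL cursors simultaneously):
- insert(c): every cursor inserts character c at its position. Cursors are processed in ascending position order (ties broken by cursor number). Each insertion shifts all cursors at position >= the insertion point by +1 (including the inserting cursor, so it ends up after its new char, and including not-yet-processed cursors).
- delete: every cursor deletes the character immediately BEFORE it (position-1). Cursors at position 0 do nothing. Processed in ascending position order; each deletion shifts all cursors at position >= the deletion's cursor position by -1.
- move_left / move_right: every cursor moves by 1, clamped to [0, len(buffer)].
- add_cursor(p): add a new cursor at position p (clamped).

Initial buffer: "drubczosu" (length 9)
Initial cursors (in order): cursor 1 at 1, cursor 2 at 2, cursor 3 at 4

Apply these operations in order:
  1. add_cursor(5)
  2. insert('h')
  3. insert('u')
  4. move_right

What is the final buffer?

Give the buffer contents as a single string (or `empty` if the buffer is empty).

Answer: dhurhuubhuchuzosu

Derivation:
After op 1 (add_cursor(5)): buffer="drubczosu" (len 9), cursors c1@1 c2@2 c3@4 c4@5, authorship .........
After op 2 (insert('h')): buffer="dhrhubhchzosu" (len 13), cursors c1@2 c2@4 c3@7 c4@9, authorship .1.2..3.4....
After op 3 (insert('u')): buffer="dhurhuubhuchuzosu" (len 17), cursors c1@3 c2@6 c3@10 c4@13, authorship .11.22..33.44....
After op 4 (move_right): buffer="dhurhuubhuchuzosu" (len 17), cursors c1@4 c2@7 c3@11 c4@14, authorship .11.22..33.44....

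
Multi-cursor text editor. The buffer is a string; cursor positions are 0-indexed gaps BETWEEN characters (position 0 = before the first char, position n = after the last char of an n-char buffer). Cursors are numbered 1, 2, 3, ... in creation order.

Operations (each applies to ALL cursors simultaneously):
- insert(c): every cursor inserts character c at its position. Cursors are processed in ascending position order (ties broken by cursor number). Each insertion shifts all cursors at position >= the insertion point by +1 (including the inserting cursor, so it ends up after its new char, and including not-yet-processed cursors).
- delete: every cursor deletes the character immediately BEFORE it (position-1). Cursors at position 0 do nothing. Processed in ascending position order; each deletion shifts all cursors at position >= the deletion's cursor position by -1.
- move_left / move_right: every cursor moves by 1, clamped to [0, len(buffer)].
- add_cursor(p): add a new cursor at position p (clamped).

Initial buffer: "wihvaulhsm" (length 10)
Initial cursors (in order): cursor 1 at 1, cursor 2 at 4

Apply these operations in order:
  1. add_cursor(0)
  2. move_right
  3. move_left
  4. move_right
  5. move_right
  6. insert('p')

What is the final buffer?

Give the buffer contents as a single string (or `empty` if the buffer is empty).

Answer: wiphpvauplhsm

Derivation:
After op 1 (add_cursor(0)): buffer="wihvaulhsm" (len 10), cursors c3@0 c1@1 c2@4, authorship ..........
After op 2 (move_right): buffer="wihvaulhsm" (len 10), cursors c3@1 c1@2 c2@5, authorship ..........
After op 3 (move_left): buffer="wihvaulhsm" (len 10), cursors c3@0 c1@1 c2@4, authorship ..........
After op 4 (move_right): buffer="wihvaulhsm" (len 10), cursors c3@1 c1@2 c2@5, authorship ..........
After op 5 (move_right): buffer="wihvaulhsm" (len 10), cursors c3@2 c1@3 c2@6, authorship ..........
After op 6 (insert('p')): buffer="wiphpvauplhsm" (len 13), cursors c3@3 c1@5 c2@9, authorship ..3.1...2....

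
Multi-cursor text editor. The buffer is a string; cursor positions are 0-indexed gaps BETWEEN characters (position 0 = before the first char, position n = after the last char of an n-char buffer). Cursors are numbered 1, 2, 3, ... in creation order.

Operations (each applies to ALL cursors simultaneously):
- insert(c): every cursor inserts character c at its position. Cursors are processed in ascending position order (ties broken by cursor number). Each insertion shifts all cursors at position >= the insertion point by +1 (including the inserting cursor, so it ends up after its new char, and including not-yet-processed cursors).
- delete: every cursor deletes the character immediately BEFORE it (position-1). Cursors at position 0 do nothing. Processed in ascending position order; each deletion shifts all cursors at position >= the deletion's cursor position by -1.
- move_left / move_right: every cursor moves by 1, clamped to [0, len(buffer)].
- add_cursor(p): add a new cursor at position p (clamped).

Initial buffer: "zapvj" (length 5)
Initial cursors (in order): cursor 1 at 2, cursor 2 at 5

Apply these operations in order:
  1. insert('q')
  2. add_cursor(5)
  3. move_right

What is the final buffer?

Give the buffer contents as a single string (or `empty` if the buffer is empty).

Answer: zaqpvjq

Derivation:
After op 1 (insert('q')): buffer="zaqpvjq" (len 7), cursors c1@3 c2@7, authorship ..1...2
After op 2 (add_cursor(5)): buffer="zaqpvjq" (len 7), cursors c1@3 c3@5 c2@7, authorship ..1...2
After op 3 (move_right): buffer="zaqpvjq" (len 7), cursors c1@4 c3@6 c2@7, authorship ..1...2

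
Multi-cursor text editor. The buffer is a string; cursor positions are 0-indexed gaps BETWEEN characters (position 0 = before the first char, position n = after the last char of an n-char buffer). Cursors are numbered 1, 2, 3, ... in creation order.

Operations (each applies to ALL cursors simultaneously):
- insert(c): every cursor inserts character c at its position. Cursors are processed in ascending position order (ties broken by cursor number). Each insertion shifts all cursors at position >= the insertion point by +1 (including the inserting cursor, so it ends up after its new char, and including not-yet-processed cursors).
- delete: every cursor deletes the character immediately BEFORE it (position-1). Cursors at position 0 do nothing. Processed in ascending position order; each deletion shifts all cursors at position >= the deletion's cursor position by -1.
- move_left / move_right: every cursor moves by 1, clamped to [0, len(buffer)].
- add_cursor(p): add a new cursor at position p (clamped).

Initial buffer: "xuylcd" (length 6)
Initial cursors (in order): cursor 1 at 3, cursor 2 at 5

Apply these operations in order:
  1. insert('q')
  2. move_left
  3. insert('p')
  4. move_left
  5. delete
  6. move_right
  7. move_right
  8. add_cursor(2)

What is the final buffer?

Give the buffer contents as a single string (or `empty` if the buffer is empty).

Answer: xupqlpqd

Derivation:
After op 1 (insert('q')): buffer="xuyqlcqd" (len 8), cursors c1@4 c2@7, authorship ...1..2.
After op 2 (move_left): buffer="xuyqlcqd" (len 8), cursors c1@3 c2@6, authorship ...1..2.
After op 3 (insert('p')): buffer="xuypqlcpqd" (len 10), cursors c1@4 c2@8, authorship ...11..22.
After op 4 (move_left): buffer="xuypqlcpqd" (len 10), cursors c1@3 c2@7, authorship ...11..22.
After op 5 (delete): buffer="xupqlpqd" (len 8), cursors c1@2 c2@5, authorship ..11.22.
After op 6 (move_right): buffer="xupqlpqd" (len 8), cursors c1@3 c2@6, authorship ..11.22.
After op 7 (move_right): buffer="xupqlpqd" (len 8), cursors c1@4 c2@7, authorship ..11.22.
After op 8 (add_cursor(2)): buffer="xupqlpqd" (len 8), cursors c3@2 c1@4 c2@7, authorship ..11.22.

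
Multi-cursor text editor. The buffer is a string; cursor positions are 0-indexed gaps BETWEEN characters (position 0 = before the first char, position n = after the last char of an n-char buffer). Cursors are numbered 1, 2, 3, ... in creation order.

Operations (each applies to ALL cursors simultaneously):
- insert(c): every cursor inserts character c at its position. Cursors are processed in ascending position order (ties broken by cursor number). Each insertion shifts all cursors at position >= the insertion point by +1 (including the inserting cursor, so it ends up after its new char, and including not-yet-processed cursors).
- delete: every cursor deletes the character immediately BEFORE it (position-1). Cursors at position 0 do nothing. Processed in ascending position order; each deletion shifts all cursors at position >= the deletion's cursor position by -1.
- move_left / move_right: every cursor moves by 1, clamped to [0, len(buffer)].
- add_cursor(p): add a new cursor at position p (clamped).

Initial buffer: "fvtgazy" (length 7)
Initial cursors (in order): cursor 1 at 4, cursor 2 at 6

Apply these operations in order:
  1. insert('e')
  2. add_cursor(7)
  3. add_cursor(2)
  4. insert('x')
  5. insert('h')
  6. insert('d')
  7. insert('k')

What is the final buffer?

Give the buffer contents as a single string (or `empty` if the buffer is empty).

Answer: fvxhdktgexhdkazxhdkexhdky

Derivation:
After op 1 (insert('e')): buffer="fvtgeazey" (len 9), cursors c1@5 c2@8, authorship ....1..2.
After op 2 (add_cursor(7)): buffer="fvtgeazey" (len 9), cursors c1@5 c3@7 c2@8, authorship ....1..2.
After op 3 (add_cursor(2)): buffer="fvtgeazey" (len 9), cursors c4@2 c1@5 c3@7 c2@8, authorship ....1..2.
After op 4 (insert('x')): buffer="fvxtgexazxexy" (len 13), cursors c4@3 c1@7 c3@10 c2@12, authorship ..4..11..322.
After op 5 (insert('h')): buffer="fvxhtgexhazxhexhy" (len 17), cursors c4@4 c1@9 c3@13 c2@16, authorship ..44..111..33222.
After op 6 (insert('d')): buffer="fvxhdtgexhdazxhdexhdy" (len 21), cursors c4@5 c1@11 c3@16 c2@20, authorship ..444..1111..3332222.
After op 7 (insert('k')): buffer="fvxhdktgexhdkazxhdkexhdky" (len 25), cursors c4@6 c1@13 c3@19 c2@24, authorship ..4444..11111..333322222.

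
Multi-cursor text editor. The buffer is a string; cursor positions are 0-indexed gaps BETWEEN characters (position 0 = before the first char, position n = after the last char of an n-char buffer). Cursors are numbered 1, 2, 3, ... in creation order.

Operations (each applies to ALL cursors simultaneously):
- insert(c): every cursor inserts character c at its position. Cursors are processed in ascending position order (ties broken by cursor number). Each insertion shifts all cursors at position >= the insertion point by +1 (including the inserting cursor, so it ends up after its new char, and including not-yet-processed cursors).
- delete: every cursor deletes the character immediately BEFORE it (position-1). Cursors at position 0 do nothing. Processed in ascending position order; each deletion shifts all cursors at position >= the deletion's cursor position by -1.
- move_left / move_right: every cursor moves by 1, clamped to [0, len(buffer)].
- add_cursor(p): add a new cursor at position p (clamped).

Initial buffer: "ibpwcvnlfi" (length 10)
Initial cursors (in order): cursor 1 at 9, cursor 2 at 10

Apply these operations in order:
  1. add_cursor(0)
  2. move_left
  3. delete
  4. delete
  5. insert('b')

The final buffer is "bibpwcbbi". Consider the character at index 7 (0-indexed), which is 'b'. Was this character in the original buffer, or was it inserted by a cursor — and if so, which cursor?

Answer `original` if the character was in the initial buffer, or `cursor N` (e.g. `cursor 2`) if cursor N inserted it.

Answer: cursor 2

Derivation:
After op 1 (add_cursor(0)): buffer="ibpwcvnlfi" (len 10), cursors c3@0 c1@9 c2@10, authorship ..........
After op 2 (move_left): buffer="ibpwcvnlfi" (len 10), cursors c3@0 c1@8 c2@9, authorship ..........
After op 3 (delete): buffer="ibpwcvni" (len 8), cursors c3@0 c1@7 c2@7, authorship ........
After op 4 (delete): buffer="ibpwci" (len 6), cursors c3@0 c1@5 c2@5, authorship ......
After op 5 (insert('b')): buffer="bibpwcbbi" (len 9), cursors c3@1 c1@8 c2@8, authorship 3.....12.
Authorship (.=original, N=cursor N): 3 . . . . . 1 2 .
Index 7: author = 2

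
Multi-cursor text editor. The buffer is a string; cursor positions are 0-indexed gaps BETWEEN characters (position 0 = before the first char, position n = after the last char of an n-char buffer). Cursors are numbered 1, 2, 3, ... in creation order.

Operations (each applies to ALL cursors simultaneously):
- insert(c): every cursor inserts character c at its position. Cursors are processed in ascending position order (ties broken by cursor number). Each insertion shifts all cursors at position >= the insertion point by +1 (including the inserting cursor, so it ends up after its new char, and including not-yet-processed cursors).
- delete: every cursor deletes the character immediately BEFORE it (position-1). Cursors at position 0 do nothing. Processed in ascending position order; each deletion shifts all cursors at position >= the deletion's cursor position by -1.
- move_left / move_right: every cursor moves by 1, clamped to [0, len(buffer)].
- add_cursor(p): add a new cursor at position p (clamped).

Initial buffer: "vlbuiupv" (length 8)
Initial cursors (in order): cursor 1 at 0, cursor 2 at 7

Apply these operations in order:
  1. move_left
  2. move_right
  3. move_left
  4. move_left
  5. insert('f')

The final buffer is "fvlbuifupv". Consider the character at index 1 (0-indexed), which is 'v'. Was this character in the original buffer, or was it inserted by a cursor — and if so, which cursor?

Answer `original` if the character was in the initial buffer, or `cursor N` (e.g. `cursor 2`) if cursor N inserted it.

Answer: original

Derivation:
After op 1 (move_left): buffer="vlbuiupv" (len 8), cursors c1@0 c2@6, authorship ........
After op 2 (move_right): buffer="vlbuiupv" (len 8), cursors c1@1 c2@7, authorship ........
After op 3 (move_left): buffer="vlbuiupv" (len 8), cursors c1@0 c2@6, authorship ........
After op 4 (move_left): buffer="vlbuiupv" (len 8), cursors c1@0 c2@5, authorship ........
After op 5 (insert('f')): buffer="fvlbuifupv" (len 10), cursors c1@1 c2@7, authorship 1.....2...
Authorship (.=original, N=cursor N): 1 . . . . . 2 . . .
Index 1: author = original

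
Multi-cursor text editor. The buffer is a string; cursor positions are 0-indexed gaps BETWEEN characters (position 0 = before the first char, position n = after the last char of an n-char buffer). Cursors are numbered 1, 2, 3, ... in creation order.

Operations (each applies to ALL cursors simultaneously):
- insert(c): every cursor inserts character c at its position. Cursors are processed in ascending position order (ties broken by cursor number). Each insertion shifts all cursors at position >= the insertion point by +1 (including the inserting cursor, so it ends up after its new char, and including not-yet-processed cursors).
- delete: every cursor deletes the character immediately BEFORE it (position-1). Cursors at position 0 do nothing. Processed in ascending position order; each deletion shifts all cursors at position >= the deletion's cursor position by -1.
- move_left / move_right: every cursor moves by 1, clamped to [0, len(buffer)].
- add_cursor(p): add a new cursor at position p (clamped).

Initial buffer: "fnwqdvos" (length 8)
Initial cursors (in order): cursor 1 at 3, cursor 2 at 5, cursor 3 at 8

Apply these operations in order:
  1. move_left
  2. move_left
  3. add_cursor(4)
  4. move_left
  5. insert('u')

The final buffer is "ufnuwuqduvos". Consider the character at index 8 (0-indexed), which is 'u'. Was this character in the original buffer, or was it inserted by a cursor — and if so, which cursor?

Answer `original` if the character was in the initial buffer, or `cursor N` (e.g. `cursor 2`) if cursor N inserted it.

After op 1 (move_left): buffer="fnwqdvos" (len 8), cursors c1@2 c2@4 c3@7, authorship ........
After op 2 (move_left): buffer="fnwqdvos" (len 8), cursors c1@1 c2@3 c3@6, authorship ........
After op 3 (add_cursor(4)): buffer="fnwqdvos" (len 8), cursors c1@1 c2@3 c4@4 c3@6, authorship ........
After op 4 (move_left): buffer="fnwqdvos" (len 8), cursors c1@0 c2@2 c4@3 c3@5, authorship ........
After op 5 (insert('u')): buffer="ufnuwuqduvos" (len 12), cursors c1@1 c2@4 c4@6 c3@9, authorship 1..2.4..3...
Authorship (.=original, N=cursor N): 1 . . 2 . 4 . . 3 . . .
Index 8: author = 3

Answer: cursor 3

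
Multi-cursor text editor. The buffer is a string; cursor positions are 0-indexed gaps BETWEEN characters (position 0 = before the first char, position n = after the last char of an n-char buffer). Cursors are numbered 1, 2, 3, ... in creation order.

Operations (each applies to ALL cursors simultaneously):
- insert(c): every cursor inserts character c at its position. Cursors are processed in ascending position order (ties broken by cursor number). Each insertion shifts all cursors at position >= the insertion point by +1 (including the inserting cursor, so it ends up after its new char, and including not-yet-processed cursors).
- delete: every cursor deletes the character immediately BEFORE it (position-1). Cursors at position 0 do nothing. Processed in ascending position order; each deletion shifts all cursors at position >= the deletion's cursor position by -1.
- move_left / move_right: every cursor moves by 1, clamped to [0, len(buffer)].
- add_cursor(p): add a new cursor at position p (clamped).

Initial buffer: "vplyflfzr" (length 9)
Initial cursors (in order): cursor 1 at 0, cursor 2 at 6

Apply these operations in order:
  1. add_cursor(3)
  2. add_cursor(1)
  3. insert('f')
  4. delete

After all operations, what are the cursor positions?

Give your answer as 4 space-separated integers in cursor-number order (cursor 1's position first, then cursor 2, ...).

Answer: 0 6 3 1

Derivation:
After op 1 (add_cursor(3)): buffer="vplyflfzr" (len 9), cursors c1@0 c3@3 c2@6, authorship .........
After op 2 (add_cursor(1)): buffer="vplyflfzr" (len 9), cursors c1@0 c4@1 c3@3 c2@6, authorship .........
After op 3 (insert('f')): buffer="fvfplfyflffzr" (len 13), cursors c1@1 c4@3 c3@6 c2@10, authorship 1.4..3...2...
After op 4 (delete): buffer="vplyflfzr" (len 9), cursors c1@0 c4@1 c3@3 c2@6, authorship .........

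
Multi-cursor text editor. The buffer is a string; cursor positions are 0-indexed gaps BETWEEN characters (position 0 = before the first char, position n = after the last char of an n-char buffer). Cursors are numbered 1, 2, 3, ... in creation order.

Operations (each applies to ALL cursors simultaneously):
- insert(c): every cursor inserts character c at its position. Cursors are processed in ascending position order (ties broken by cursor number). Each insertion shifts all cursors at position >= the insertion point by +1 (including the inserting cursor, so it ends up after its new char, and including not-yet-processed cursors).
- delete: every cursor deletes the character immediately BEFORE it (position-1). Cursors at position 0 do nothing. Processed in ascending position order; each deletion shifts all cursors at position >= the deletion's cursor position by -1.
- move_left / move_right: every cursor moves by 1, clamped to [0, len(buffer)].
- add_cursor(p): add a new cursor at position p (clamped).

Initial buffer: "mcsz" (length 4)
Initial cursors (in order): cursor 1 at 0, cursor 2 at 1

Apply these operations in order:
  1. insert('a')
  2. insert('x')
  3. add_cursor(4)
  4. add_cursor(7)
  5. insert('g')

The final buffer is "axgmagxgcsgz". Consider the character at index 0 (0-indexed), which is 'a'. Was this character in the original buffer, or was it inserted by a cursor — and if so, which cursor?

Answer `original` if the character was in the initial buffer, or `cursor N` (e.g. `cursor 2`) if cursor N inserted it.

After op 1 (insert('a')): buffer="amacsz" (len 6), cursors c1@1 c2@3, authorship 1.2...
After op 2 (insert('x')): buffer="axmaxcsz" (len 8), cursors c1@2 c2@5, authorship 11.22...
After op 3 (add_cursor(4)): buffer="axmaxcsz" (len 8), cursors c1@2 c3@4 c2@5, authorship 11.22...
After op 4 (add_cursor(7)): buffer="axmaxcsz" (len 8), cursors c1@2 c3@4 c2@5 c4@7, authorship 11.22...
After op 5 (insert('g')): buffer="axgmagxgcsgz" (len 12), cursors c1@3 c3@6 c2@8 c4@11, authorship 111.2322..4.
Authorship (.=original, N=cursor N): 1 1 1 . 2 3 2 2 . . 4 .
Index 0: author = 1

Answer: cursor 1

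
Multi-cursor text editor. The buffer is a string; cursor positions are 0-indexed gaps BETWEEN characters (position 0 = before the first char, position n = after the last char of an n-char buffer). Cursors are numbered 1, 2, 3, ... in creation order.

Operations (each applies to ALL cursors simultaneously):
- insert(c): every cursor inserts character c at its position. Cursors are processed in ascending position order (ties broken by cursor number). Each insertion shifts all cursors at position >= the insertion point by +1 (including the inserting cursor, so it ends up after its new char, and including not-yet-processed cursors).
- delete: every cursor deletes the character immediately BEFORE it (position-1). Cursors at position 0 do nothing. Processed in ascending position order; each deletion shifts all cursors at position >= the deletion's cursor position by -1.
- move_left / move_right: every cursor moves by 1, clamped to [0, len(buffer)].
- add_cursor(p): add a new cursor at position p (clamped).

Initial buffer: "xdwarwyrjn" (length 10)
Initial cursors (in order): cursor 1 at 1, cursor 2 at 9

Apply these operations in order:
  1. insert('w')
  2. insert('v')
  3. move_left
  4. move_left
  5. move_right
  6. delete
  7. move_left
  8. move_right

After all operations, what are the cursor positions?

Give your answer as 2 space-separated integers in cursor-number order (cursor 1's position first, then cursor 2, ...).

Answer: 1 10

Derivation:
After op 1 (insert('w')): buffer="xwdwarwyrjwn" (len 12), cursors c1@2 c2@11, authorship .1........2.
After op 2 (insert('v')): buffer="xwvdwarwyrjwvn" (len 14), cursors c1@3 c2@13, authorship .11........22.
After op 3 (move_left): buffer="xwvdwarwyrjwvn" (len 14), cursors c1@2 c2@12, authorship .11........22.
After op 4 (move_left): buffer="xwvdwarwyrjwvn" (len 14), cursors c1@1 c2@11, authorship .11........22.
After op 5 (move_right): buffer="xwvdwarwyrjwvn" (len 14), cursors c1@2 c2@12, authorship .11........22.
After op 6 (delete): buffer="xvdwarwyrjvn" (len 12), cursors c1@1 c2@10, authorship .1........2.
After op 7 (move_left): buffer="xvdwarwyrjvn" (len 12), cursors c1@0 c2@9, authorship .1........2.
After op 8 (move_right): buffer="xvdwarwyrjvn" (len 12), cursors c1@1 c2@10, authorship .1........2.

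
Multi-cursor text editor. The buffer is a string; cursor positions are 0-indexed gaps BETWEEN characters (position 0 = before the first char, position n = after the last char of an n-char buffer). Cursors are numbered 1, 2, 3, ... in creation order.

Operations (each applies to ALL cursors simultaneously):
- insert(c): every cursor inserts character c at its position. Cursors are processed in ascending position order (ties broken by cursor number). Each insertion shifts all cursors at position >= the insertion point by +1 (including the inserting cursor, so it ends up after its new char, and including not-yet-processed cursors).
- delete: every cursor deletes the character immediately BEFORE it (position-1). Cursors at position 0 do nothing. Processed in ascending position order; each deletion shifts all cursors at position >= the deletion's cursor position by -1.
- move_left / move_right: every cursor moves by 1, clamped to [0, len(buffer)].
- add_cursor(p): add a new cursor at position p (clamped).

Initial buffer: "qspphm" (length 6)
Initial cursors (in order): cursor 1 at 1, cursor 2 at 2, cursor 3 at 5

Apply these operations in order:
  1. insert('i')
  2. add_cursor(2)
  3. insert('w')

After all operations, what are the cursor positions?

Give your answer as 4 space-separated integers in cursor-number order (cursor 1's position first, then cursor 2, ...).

Answer: 4 7 12 4

Derivation:
After op 1 (insert('i')): buffer="qisipphim" (len 9), cursors c1@2 c2@4 c3@8, authorship .1.2...3.
After op 2 (add_cursor(2)): buffer="qisipphim" (len 9), cursors c1@2 c4@2 c2@4 c3@8, authorship .1.2...3.
After op 3 (insert('w')): buffer="qiwwsiwpphiwm" (len 13), cursors c1@4 c4@4 c2@7 c3@12, authorship .114.22...33.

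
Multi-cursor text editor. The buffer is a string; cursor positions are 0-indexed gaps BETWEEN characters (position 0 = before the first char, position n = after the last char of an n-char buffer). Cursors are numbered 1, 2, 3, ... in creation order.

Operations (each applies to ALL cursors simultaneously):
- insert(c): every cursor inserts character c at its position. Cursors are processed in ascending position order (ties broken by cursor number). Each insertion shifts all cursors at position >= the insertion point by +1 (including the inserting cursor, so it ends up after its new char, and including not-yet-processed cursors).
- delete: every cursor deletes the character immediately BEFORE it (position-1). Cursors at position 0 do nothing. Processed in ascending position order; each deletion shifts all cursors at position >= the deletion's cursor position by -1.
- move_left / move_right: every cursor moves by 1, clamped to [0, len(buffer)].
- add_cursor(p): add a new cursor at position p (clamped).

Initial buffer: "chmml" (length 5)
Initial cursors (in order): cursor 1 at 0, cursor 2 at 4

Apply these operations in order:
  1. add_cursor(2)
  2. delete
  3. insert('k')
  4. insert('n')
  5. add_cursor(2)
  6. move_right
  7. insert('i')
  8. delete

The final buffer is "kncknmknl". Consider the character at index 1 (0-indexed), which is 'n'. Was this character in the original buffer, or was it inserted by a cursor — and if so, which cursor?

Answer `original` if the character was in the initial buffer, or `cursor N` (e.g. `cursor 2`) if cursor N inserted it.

Answer: cursor 1

Derivation:
After op 1 (add_cursor(2)): buffer="chmml" (len 5), cursors c1@0 c3@2 c2@4, authorship .....
After op 2 (delete): buffer="cml" (len 3), cursors c1@0 c3@1 c2@2, authorship ...
After op 3 (insert('k')): buffer="kckmkl" (len 6), cursors c1@1 c3@3 c2@5, authorship 1.3.2.
After op 4 (insert('n')): buffer="kncknmknl" (len 9), cursors c1@2 c3@5 c2@8, authorship 11.33.22.
After op 5 (add_cursor(2)): buffer="kncknmknl" (len 9), cursors c1@2 c4@2 c3@5 c2@8, authorship 11.33.22.
After op 6 (move_right): buffer="kncknmknl" (len 9), cursors c1@3 c4@3 c3@6 c2@9, authorship 11.33.22.
After op 7 (insert('i')): buffer="knciiknmiknli" (len 13), cursors c1@5 c4@5 c3@9 c2@13, authorship 11.1433.322.2
After op 8 (delete): buffer="kncknmknl" (len 9), cursors c1@3 c4@3 c3@6 c2@9, authorship 11.33.22.
Authorship (.=original, N=cursor N): 1 1 . 3 3 . 2 2 .
Index 1: author = 1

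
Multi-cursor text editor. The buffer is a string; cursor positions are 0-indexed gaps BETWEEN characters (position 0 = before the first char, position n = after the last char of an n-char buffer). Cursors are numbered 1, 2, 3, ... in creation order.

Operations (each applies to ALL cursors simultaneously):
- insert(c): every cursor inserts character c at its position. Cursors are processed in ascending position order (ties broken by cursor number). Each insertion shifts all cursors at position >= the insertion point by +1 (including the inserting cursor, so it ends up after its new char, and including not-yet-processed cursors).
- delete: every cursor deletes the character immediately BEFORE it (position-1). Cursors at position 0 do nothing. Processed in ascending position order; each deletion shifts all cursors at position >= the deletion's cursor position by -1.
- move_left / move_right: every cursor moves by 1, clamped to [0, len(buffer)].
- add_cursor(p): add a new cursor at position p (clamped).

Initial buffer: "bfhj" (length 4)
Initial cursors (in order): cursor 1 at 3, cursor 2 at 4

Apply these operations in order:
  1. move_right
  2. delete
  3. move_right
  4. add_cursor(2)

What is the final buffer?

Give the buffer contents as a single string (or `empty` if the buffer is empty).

After op 1 (move_right): buffer="bfhj" (len 4), cursors c1@4 c2@4, authorship ....
After op 2 (delete): buffer="bf" (len 2), cursors c1@2 c2@2, authorship ..
After op 3 (move_right): buffer="bf" (len 2), cursors c1@2 c2@2, authorship ..
After op 4 (add_cursor(2)): buffer="bf" (len 2), cursors c1@2 c2@2 c3@2, authorship ..

Answer: bf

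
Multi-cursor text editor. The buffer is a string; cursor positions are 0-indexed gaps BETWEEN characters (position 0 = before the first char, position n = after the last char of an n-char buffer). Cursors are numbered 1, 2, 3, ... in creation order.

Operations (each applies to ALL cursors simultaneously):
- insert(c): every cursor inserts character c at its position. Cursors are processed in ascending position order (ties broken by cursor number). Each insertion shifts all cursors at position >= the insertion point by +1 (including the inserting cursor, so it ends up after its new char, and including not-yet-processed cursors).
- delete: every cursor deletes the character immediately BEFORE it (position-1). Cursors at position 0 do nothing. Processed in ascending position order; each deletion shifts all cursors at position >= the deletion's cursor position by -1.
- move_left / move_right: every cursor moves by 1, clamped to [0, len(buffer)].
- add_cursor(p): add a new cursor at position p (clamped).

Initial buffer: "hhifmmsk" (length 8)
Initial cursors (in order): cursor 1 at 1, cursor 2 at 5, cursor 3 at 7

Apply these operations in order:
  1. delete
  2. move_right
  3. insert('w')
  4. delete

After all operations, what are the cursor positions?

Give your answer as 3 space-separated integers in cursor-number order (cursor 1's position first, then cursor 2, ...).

After op 1 (delete): buffer="hifmk" (len 5), cursors c1@0 c2@3 c3@4, authorship .....
After op 2 (move_right): buffer="hifmk" (len 5), cursors c1@1 c2@4 c3@5, authorship .....
After op 3 (insert('w')): buffer="hwifmwkw" (len 8), cursors c1@2 c2@6 c3@8, authorship .1...2.3
After op 4 (delete): buffer="hifmk" (len 5), cursors c1@1 c2@4 c3@5, authorship .....

Answer: 1 4 5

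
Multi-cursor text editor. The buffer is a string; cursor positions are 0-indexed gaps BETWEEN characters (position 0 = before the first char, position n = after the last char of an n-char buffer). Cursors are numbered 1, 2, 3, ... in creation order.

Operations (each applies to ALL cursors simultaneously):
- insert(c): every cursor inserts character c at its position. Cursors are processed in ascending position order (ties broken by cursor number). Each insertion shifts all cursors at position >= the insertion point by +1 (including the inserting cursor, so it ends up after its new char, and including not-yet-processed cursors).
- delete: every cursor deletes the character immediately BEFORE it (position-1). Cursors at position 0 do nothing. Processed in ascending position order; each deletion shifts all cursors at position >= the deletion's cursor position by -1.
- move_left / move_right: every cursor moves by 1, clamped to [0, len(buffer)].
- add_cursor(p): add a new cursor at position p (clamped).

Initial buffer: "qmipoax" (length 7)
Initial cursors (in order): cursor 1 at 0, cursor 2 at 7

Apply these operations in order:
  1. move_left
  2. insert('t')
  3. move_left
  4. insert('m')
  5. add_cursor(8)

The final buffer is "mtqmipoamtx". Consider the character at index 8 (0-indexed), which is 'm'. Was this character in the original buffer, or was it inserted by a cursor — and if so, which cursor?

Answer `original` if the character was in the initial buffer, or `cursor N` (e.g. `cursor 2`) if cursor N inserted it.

Answer: cursor 2

Derivation:
After op 1 (move_left): buffer="qmipoax" (len 7), cursors c1@0 c2@6, authorship .......
After op 2 (insert('t')): buffer="tqmipoatx" (len 9), cursors c1@1 c2@8, authorship 1......2.
After op 3 (move_left): buffer="tqmipoatx" (len 9), cursors c1@0 c2@7, authorship 1......2.
After op 4 (insert('m')): buffer="mtqmipoamtx" (len 11), cursors c1@1 c2@9, authorship 11......22.
After op 5 (add_cursor(8)): buffer="mtqmipoamtx" (len 11), cursors c1@1 c3@8 c2@9, authorship 11......22.
Authorship (.=original, N=cursor N): 1 1 . . . . . . 2 2 .
Index 8: author = 2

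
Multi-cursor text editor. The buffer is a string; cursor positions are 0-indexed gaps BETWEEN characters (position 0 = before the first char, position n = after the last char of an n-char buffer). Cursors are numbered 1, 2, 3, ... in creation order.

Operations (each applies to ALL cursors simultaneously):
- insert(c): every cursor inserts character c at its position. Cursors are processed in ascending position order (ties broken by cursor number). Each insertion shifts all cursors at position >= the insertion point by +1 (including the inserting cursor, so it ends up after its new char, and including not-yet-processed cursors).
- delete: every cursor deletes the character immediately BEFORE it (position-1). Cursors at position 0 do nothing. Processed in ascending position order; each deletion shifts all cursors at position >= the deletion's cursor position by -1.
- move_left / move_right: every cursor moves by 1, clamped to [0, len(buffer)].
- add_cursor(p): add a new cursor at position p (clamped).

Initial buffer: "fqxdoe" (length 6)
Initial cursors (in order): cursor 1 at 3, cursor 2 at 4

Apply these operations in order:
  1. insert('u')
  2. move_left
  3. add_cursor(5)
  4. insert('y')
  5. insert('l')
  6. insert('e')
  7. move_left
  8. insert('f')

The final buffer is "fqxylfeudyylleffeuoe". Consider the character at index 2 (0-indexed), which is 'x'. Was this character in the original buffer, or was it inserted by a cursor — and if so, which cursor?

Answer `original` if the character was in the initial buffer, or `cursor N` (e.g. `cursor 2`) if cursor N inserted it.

After op 1 (insert('u')): buffer="fqxuduoe" (len 8), cursors c1@4 c2@6, authorship ...1.2..
After op 2 (move_left): buffer="fqxuduoe" (len 8), cursors c1@3 c2@5, authorship ...1.2..
After op 3 (add_cursor(5)): buffer="fqxuduoe" (len 8), cursors c1@3 c2@5 c3@5, authorship ...1.2..
After op 4 (insert('y')): buffer="fqxyudyyuoe" (len 11), cursors c1@4 c2@8 c3@8, authorship ...11.232..
After op 5 (insert('l')): buffer="fqxyludyylluoe" (len 14), cursors c1@5 c2@11 c3@11, authorship ...111.23232..
After op 6 (insert('e')): buffer="fqxyleudyylleeuoe" (len 17), cursors c1@6 c2@14 c3@14, authorship ...1111.2323232..
After op 7 (move_left): buffer="fqxyleudyylleeuoe" (len 17), cursors c1@5 c2@13 c3@13, authorship ...1111.2323232..
After op 8 (insert('f')): buffer="fqxylfeudyylleffeuoe" (len 20), cursors c1@6 c2@16 c3@16, authorship ...11111.232322332..
Authorship (.=original, N=cursor N): . . . 1 1 1 1 1 . 2 3 2 3 2 2 3 3 2 . .
Index 2: author = original

Answer: original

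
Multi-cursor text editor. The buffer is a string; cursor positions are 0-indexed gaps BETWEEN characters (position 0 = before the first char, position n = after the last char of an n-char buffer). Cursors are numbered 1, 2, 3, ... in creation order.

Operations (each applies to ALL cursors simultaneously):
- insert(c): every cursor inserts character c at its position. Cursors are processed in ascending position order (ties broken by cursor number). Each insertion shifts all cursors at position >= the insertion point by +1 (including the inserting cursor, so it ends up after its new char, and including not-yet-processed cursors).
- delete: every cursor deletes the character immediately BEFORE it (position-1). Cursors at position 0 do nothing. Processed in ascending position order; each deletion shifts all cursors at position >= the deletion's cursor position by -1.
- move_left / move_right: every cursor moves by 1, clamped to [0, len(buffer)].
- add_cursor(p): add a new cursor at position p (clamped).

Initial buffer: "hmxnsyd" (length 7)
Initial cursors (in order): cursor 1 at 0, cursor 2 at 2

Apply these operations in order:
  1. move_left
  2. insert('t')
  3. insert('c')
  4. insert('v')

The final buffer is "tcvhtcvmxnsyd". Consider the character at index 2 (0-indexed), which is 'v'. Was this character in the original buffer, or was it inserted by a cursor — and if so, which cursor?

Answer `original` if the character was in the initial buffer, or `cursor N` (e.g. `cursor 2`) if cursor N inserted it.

Answer: cursor 1

Derivation:
After op 1 (move_left): buffer="hmxnsyd" (len 7), cursors c1@0 c2@1, authorship .......
After op 2 (insert('t')): buffer="thtmxnsyd" (len 9), cursors c1@1 c2@3, authorship 1.2......
After op 3 (insert('c')): buffer="tchtcmxnsyd" (len 11), cursors c1@2 c2@5, authorship 11.22......
After op 4 (insert('v')): buffer="tcvhtcvmxnsyd" (len 13), cursors c1@3 c2@7, authorship 111.222......
Authorship (.=original, N=cursor N): 1 1 1 . 2 2 2 . . . . . .
Index 2: author = 1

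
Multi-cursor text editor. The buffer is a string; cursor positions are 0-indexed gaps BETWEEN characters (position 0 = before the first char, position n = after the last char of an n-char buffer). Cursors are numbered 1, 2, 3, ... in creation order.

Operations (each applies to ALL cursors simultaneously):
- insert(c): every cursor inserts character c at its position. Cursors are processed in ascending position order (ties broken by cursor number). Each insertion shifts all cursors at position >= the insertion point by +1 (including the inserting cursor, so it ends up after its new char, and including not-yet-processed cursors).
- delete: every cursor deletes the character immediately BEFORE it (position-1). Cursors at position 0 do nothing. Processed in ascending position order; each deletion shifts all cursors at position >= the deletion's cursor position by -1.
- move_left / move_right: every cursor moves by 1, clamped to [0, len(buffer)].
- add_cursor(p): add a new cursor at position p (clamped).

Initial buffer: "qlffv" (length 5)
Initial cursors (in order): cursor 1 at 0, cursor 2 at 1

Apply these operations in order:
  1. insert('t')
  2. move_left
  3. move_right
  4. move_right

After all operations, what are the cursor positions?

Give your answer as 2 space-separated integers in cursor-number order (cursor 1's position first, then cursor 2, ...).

After op 1 (insert('t')): buffer="tqtlffv" (len 7), cursors c1@1 c2@3, authorship 1.2....
After op 2 (move_left): buffer="tqtlffv" (len 7), cursors c1@0 c2@2, authorship 1.2....
After op 3 (move_right): buffer="tqtlffv" (len 7), cursors c1@1 c2@3, authorship 1.2....
After op 4 (move_right): buffer="tqtlffv" (len 7), cursors c1@2 c2@4, authorship 1.2....

Answer: 2 4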